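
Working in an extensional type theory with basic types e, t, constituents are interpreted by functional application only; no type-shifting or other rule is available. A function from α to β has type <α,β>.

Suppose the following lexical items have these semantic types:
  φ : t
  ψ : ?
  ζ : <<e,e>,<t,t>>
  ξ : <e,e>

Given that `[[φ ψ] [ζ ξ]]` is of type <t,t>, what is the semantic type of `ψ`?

For [[φ ψ] [ζ ξ]] to have type <t,t> with [ζ ξ] of type <t,t>, [φ ψ] must be the function: [φ ψ] : <<t,t>,<t,t>>.
For [φ ψ] to have type <<t,t>,<t,t>> with φ of type t, ψ must be the function: ψ : <t,<<t,t>,<t,t>>>.

<t,<<t,t>,<t,t>>>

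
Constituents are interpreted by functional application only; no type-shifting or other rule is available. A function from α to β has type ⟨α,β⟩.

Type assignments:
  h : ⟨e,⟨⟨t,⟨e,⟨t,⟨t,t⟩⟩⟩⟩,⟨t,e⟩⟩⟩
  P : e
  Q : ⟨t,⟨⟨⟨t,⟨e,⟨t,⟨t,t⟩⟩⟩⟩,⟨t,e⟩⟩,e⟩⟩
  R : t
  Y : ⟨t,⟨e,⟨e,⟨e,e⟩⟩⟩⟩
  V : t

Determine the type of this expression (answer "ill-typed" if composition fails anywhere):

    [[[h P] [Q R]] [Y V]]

⟨e,⟨e,e⟩⟩

At [h P], h : ⟨e,⟨⟨t,⟨e,⟨t,⟨t,t⟩⟩⟩⟩,⟨t,e⟩⟩⟩ takes P : e, giving ⟨⟨t,⟨e,⟨t,⟨t,t⟩⟩⟩⟩,⟨t,e⟩⟩.
At [Q R], Q : ⟨t,⟨⟨⟨t,⟨e,⟨t,⟨t,t⟩⟩⟩⟩,⟨t,e⟩⟩,e⟩⟩ takes R : t, giving ⟨⟨⟨t,⟨e,⟨t,⟨t,t⟩⟩⟩⟩,⟨t,e⟩⟩,e⟩.
At [[h P] [Q R]], [Q R] : ⟨⟨⟨t,⟨e,⟨t,⟨t,t⟩⟩⟩⟩,⟨t,e⟩⟩,e⟩ takes [h P] : ⟨⟨t,⟨e,⟨t,⟨t,t⟩⟩⟩⟩,⟨t,e⟩⟩, giving e.
At [Y V], Y : ⟨t,⟨e,⟨e,⟨e,e⟩⟩⟩⟩ takes V : t, giving ⟨e,⟨e,⟨e,e⟩⟩⟩.
At [[[h P] [Q R]] [Y V]], [Y V] : ⟨e,⟨e,⟨e,e⟩⟩⟩ takes [[h P] [Q R]] : e, giving ⟨e,⟨e,e⟩⟩.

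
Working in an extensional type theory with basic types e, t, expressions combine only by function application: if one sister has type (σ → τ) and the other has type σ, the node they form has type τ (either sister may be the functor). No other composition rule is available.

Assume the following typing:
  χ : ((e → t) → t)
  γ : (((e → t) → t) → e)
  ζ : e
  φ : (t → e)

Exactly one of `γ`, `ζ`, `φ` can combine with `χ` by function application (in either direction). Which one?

γ

γ — combines: γ : (((e → t) → t) → e) takes χ : ((e → t) → t) as argument, giving e.
ζ : e — no; χ wants (e → t), and ζ wants nothing (atomic).
φ : (t → e) — no; χ wants (e → t), and φ wants t.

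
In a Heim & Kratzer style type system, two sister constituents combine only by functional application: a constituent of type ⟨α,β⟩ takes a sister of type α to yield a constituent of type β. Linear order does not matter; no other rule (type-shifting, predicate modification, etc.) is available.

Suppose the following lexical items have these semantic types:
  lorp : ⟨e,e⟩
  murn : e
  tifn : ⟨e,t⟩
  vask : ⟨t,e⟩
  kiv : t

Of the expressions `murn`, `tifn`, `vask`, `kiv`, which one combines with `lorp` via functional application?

murn — combines: lorp : ⟨e,e⟩ takes murn : e as argument, giving e.
tifn : ⟨e,t⟩ — does not combine with lorp.
vask : ⟨t,e⟩ — does not combine with lorp.
kiv : t — does not combine with lorp.

murn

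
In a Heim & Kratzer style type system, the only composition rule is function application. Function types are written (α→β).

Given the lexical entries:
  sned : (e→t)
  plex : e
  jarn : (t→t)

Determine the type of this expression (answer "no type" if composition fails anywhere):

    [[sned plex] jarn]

t

[sned plex]: functor sned : (e→t), argument plex : e; result t.
[[sned plex] jarn]: functor jarn : (t→t), argument [sned plex] : t; result t.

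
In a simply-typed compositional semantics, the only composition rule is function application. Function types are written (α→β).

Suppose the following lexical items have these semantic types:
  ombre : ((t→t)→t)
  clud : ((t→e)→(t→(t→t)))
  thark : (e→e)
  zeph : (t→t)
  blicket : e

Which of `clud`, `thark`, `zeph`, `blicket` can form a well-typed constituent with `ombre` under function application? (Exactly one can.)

zeph

clud : ((t→e)→(t→(t→t))) — neither side's domain matches the other.
thark : (e→e) — neither side's domain matches the other.
zeph — combines: ombre : ((t→t)→t) takes zeph : (t→t) as argument, giving t.
blicket : e — neither side's domain matches the other.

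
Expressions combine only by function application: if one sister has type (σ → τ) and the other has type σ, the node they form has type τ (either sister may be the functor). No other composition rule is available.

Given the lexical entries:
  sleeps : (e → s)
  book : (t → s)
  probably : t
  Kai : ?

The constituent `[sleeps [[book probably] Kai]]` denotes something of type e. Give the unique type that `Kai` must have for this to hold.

[sleeps [[book probably] Kai]] is required to be e. sleeps : (e → s) cannot yield e as functor, so [[book probably] Kai] : ((e → s) → e).
[[book probably] Kai] is required to be ((e → s) → e). [book probably] : s cannot yield ((e → s) → e) as functor, so Kai : (s → ((e → s) → e)).

(s → ((e → s) → e))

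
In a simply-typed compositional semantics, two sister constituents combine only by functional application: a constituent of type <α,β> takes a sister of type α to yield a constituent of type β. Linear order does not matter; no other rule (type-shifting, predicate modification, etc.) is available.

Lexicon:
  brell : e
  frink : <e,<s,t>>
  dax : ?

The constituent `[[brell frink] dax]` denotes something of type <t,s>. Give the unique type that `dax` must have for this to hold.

<<s,t>,<t,s>>

For [[brell frink] dax] to have type <t,s> with [brell frink] of type <s,t>, dax must be the function: dax : <<s,t>,<t,s>>.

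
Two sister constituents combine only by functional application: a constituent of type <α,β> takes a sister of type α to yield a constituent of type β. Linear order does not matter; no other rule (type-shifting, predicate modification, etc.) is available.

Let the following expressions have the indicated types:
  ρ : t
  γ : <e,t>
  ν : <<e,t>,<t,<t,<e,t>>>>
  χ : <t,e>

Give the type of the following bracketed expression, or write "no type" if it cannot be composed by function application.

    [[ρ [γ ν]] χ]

At [γ ν], ν : <<e,t>,<t,<t,<e,t>>>> takes γ : <e,t>, giving <t,<t,<e,t>>>.
At [ρ [γ ν]], [γ ν] : <t,<t,<e,t>>> takes ρ : t, giving <t,<e,t>>.
At [[ρ [γ ν]] χ]: neither <t,<e,t>> nor <t,e> can take the other as argument; the node is ill-typed.

no type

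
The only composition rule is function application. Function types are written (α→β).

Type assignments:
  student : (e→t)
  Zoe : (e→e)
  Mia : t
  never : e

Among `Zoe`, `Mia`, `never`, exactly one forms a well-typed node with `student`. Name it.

Zoe : (e→e) — neither side's domain matches the other.
Mia : t — neither side's domain matches the other.
never — combines: student : (e→t) takes never : e as argument, giving t.

never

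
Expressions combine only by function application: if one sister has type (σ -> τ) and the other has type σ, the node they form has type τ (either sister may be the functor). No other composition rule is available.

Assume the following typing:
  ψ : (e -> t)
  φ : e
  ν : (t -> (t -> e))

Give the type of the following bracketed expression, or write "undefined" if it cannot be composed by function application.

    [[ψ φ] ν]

[ψ φ]: functor ψ : (e -> t), argument φ : e; result t.
[[ψ φ] ν]: functor ν : (t -> (t -> e)), argument [ψ φ] : t; result (t -> e).

(t -> e)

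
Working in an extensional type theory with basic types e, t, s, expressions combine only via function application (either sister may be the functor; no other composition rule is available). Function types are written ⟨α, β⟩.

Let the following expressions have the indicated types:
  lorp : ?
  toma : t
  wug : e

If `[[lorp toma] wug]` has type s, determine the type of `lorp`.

[[lorp toma] wug] must have type s. The sister wug has type e; that is not a function onto s, so [lorp toma] must be the functor, of type ⟨e, s⟩.
[lorp toma] must have type ⟨e, s⟩. The sister toma has type t; that is not a function onto ⟨e, s⟩, so lorp must be the functor, of type ⟨t, ⟨e, s⟩⟩.

⟨t, ⟨e, s⟩⟩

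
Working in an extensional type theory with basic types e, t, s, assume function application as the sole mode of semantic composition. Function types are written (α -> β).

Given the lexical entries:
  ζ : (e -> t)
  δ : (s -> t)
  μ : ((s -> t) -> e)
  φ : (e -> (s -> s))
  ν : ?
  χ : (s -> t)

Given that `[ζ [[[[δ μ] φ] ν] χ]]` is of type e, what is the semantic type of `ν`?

At [ζ [[[[δ μ] φ] ν] χ]] (required: e): ζ is (e -> t), which is not a function with range e; hence [[[[δ μ] φ] ν] χ] is the functor — type ((e -> t) -> e).
At [[[[δ μ] φ] ν] χ] (required: ((e -> t) -> e)): χ is (s -> t), which is not a function with range ((e -> t) -> e); hence [[[δ μ] φ] ν] is the functor — type ((s -> t) -> ((e -> t) -> e)).
At [[[δ μ] φ] ν] (required: ((s -> t) -> ((e -> t) -> e))): [[δ μ] φ] is (s -> s), which is not a function with range ((s -> t) -> ((e -> t) -> e)); hence ν is the functor — type ((s -> s) -> ((s -> t) -> ((e -> t) -> e))).

((s -> s) -> ((s -> t) -> ((e -> t) -> e)))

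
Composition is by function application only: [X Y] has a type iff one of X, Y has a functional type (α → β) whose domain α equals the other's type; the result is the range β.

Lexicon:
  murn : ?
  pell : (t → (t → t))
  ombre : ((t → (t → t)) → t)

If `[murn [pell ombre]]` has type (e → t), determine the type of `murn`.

(t → (e → t))

[murn [pell ombre]] must have type (e → t). The sister [pell ombre] has type t; that is not a function onto (e → t), so murn must be the functor, of type (t → (e → t)).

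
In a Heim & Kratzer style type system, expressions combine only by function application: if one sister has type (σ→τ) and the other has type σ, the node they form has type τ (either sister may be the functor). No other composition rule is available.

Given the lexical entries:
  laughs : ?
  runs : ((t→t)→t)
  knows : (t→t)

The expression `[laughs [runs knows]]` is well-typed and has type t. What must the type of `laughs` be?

[laughs [runs knows]] is required to be t. [runs knows] : t cannot yield t as functor, so laughs : (t→t).

(t→t)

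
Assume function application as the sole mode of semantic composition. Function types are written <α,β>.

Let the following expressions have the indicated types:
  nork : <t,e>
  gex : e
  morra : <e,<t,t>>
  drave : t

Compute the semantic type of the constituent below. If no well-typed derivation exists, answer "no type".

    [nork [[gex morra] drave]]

e

[gex morra] — morra of type <e,<t,t>> combines with gex of type e: type <t,t>.
[[gex morra] drave] — [gex morra] of type <t,t> combines with drave of type t: type t.
[nork [[gex morra] drave]] — nork of type <t,e> combines with [[gex morra] drave] of type t: type e.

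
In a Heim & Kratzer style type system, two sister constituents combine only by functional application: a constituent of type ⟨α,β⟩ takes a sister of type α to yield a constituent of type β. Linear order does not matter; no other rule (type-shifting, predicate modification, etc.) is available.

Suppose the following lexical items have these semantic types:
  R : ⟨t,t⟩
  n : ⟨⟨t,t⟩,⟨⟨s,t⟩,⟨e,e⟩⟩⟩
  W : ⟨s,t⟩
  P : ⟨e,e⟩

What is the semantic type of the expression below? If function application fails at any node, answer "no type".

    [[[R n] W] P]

no type

[R n]: functor n : ⟨⟨t,t⟩,⟨⟨s,t⟩,⟨e,e⟩⟩⟩, argument R : ⟨t,t⟩; result ⟨⟨s,t⟩,⟨e,e⟩⟩.
[[R n] W]: functor [R n] : ⟨⟨s,t⟩,⟨e,e⟩⟩, argument W : ⟨s,t⟩; result ⟨e,e⟩.
[[[R n] W] P]: ⟨e,e⟩ with ⟨e,e⟩ — neither is a function whose domain matches the other; composition fails here.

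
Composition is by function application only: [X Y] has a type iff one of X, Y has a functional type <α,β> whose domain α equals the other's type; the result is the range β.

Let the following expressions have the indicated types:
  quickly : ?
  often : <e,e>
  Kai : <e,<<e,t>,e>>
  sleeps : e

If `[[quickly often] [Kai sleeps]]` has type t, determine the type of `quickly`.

For [[quickly often] [Kai sleeps]] to have type t with [Kai sleeps] of type <<e,t>,e>, [quickly often] must be the function: [quickly often] : <<<e,t>,e>,t>.
For [quickly often] to have type <<<e,t>,e>,t> with often of type <e,e>, quickly must be the function: quickly : <<e,e>,<<<e,t>,e>,t>>.

<<e,e>,<<<e,t>,e>,t>>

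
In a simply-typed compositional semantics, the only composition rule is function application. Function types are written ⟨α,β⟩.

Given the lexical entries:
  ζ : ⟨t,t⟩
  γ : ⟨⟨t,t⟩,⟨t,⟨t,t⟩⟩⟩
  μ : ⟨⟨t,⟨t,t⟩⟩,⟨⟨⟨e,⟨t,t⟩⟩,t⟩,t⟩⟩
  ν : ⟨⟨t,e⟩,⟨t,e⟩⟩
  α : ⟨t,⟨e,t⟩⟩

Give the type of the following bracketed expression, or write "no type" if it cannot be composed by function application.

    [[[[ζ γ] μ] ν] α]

At [ζ γ], γ : ⟨⟨t,t⟩,⟨t,⟨t,t⟩⟩⟩ takes ζ : ⟨t,t⟩, giving ⟨t,⟨t,t⟩⟩.
At [[ζ γ] μ], μ : ⟨⟨t,⟨t,t⟩⟩,⟨⟨⟨e,⟨t,t⟩⟩,t⟩,t⟩⟩ takes [ζ γ] : ⟨t,⟨t,t⟩⟩, giving ⟨⟨⟨e,⟨t,t⟩⟩,t⟩,t⟩.
At [[[ζ γ] μ] ν]: neither ⟨⟨⟨e,⟨t,t⟩⟩,t⟩,t⟩ nor ⟨⟨t,e⟩,⟨t,e⟩⟩ can take the other as argument; the node is ill-typed.

no type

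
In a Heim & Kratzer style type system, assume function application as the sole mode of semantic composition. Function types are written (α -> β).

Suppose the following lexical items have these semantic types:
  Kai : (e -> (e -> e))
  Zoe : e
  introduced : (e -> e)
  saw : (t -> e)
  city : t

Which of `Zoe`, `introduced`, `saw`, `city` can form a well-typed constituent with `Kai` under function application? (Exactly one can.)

Zoe

Zoe — combines: Kai : (e -> (e -> e)) takes Zoe : e as argument, giving (e -> e).
introduced : (e -> e) — Kai needs e; introduced needs e; neither fits.
saw : (t -> e) — Kai needs e; saw needs t; neither fits.
city : t — Kai needs e; city needs nothing (atomic); neither fits.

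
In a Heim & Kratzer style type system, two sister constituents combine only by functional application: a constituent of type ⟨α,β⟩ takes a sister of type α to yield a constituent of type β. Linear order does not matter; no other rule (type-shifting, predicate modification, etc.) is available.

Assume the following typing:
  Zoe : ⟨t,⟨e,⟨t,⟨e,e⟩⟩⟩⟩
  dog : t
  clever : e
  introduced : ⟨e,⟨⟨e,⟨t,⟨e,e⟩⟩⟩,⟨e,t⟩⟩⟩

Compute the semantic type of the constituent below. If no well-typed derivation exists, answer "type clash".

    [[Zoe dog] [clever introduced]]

[Zoe dog]: Zoe is ⟨t,⟨e,⟨t,⟨e,e⟩⟩⟩⟩, dog is t; result ⟨e,⟨t,⟨e,e⟩⟩⟩.
[clever introduced]: introduced is ⟨e,⟨⟨e,⟨t,⟨e,e⟩⟩⟩,⟨e,t⟩⟩⟩, clever is e; result ⟨⟨e,⟨t,⟨e,e⟩⟩⟩,⟨e,t⟩⟩.
[[Zoe dog] [clever introduced]]: [clever introduced] is ⟨⟨e,⟨t,⟨e,e⟩⟩⟩,⟨e,t⟩⟩, [Zoe dog] is ⟨e,⟨t,⟨e,e⟩⟩⟩; result ⟨e,t⟩.

⟨e,t⟩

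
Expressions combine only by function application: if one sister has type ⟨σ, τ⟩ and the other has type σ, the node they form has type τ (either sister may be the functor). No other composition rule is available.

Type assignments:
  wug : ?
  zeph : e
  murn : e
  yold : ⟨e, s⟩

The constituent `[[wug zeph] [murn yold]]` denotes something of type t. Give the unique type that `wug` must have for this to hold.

For [[wug zeph] [murn yold]] to have type t with [murn yold] of type s, [wug zeph] must be the function: [wug zeph] : ⟨s, t⟩.
For [wug zeph] to have type ⟨s, t⟩ with zeph of type e, wug must be the function: wug : ⟨e, ⟨s, t⟩⟩.

⟨e, ⟨s, t⟩⟩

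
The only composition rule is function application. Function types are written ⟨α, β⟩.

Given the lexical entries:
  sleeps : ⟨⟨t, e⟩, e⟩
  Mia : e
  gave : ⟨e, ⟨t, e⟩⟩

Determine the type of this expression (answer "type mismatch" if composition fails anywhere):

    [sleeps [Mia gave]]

e

[Mia gave]: functor gave : ⟨e, ⟨t, e⟩⟩, argument Mia : e; result ⟨t, e⟩.
[sleeps [Mia gave]]: functor sleeps : ⟨⟨t, e⟩, e⟩, argument [Mia gave] : ⟨t, e⟩; result e.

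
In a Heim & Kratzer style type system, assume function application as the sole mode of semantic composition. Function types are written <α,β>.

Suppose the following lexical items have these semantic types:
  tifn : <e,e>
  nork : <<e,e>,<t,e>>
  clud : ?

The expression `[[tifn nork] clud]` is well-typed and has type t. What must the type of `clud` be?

[[tifn nork] clud] is required to be t. [tifn nork] : <t,e> cannot yield t as functor, so clud : <<t,e>,t>.

<<t,e>,t>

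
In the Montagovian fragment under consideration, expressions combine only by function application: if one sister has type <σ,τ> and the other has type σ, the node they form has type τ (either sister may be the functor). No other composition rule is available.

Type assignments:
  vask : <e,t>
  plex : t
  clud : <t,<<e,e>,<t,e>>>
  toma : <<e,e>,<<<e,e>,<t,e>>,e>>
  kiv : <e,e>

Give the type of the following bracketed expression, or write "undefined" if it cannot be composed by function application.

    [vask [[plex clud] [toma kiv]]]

t

[plex clud]: clud is <t,<<e,e>,<t,e>>>, plex is t; result <<e,e>,<t,e>>.
[toma kiv]: toma is <<e,e>,<<<e,e>,<t,e>>,e>>, kiv is <e,e>; result <<<e,e>,<t,e>>,e>.
[[plex clud] [toma kiv]]: [toma kiv] is <<<e,e>,<t,e>>,e>, [plex clud] is <<e,e>,<t,e>>; result e.
[vask [[plex clud] [toma kiv]]]: vask is <e,t>, [[plex clud] [toma kiv]] is e; result t.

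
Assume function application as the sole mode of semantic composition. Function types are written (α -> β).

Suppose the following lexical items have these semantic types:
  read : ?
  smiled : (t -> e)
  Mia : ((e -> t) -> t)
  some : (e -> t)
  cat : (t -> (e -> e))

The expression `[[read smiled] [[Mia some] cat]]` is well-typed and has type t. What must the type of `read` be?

((t -> e) -> ((e -> e) -> t))

[[read smiled] [[Mia some] cat]] must have type t. The sister [[Mia some] cat] has type (e -> e); that is not a function onto t, so [read smiled] must be the functor, of type ((e -> e) -> t).
[read smiled] must have type ((e -> e) -> t). The sister smiled has type (t -> e); that is not a function onto ((e -> e) -> t), so read must be the functor, of type ((t -> e) -> ((e -> e) -> t)).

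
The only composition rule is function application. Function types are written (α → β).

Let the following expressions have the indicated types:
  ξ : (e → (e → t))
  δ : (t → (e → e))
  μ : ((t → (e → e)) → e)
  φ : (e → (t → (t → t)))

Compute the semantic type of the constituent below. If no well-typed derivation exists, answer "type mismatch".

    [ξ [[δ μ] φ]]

[δ μ]: functor μ : ((t → (e → e)) → e), argument δ : (t → (e → e)); result e.
[[δ μ] φ]: functor φ : (e → (t → (t → t))), argument [δ μ] : e; result (t → (t → t)).
[ξ [[δ μ] φ]]: (e → (e → t)) and (t → (t → t)) cannot combine by function application — type clash.

type mismatch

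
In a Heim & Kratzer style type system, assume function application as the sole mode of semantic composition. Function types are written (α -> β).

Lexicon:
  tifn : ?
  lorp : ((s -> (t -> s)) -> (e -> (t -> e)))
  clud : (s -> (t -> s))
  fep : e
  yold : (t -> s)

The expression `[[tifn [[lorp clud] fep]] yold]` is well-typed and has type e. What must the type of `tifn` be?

[[tifn [[lorp clud] fep]] yold] is required to be e. yold : (t -> s) cannot yield e as functor, so [tifn [[lorp clud] fep]] : ((t -> s) -> e).
[tifn [[lorp clud] fep]] is required to be ((t -> s) -> e). [[lorp clud] fep] : (t -> e) cannot yield ((t -> s) -> e) as functor, so tifn : ((t -> e) -> ((t -> s) -> e)).

((t -> e) -> ((t -> s) -> e))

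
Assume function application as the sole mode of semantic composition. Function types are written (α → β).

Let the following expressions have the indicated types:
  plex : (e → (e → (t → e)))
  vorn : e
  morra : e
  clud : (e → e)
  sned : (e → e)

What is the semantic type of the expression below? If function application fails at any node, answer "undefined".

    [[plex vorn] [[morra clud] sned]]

[plex vorn]: functor plex : (e → (e → (t → e))), argument vorn : e; result (e → (t → e)).
[morra clud]: functor clud : (e → e), argument morra : e; result e.
[[morra clud] sned]: functor sned : (e → e), argument [morra clud] : e; result e.
[[plex vorn] [[morra clud] sned]]: functor [plex vorn] : (e → (t → e)), argument [[morra clud] sned] : e; result (t → e).

(t → e)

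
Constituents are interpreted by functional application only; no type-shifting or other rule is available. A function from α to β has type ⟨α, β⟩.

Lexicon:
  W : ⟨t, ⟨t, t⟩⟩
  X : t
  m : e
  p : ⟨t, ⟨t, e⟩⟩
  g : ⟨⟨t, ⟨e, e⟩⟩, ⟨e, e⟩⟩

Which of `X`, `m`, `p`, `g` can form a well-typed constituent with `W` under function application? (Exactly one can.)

X — combines: W : ⟨t, ⟨t, t⟩⟩ takes X : t as argument, giving ⟨t, t⟩.
m : e — neither side's domain matches the other.
p : ⟨t, ⟨t, e⟩⟩ — neither side's domain matches the other.
g : ⟨⟨t, ⟨e, e⟩⟩, ⟨e, e⟩⟩ — neither side's domain matches the other.

X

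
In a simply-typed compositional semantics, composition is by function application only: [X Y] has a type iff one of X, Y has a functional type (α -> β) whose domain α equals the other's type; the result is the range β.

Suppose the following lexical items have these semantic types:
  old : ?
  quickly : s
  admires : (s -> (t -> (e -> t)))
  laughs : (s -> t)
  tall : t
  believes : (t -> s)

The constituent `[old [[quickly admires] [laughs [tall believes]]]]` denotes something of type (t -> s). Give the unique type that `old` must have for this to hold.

((e -> t) -> (t -> s))

[old [[quickly admires] [laughs [tall believes]]]] must have type (t -> s). The sister [[quickly admires] [laughs [tall believes]]] has type (e -> t); that is not a function onto (t -> s), so old must be the functor, of type ((e -> t) -> (t -> s)).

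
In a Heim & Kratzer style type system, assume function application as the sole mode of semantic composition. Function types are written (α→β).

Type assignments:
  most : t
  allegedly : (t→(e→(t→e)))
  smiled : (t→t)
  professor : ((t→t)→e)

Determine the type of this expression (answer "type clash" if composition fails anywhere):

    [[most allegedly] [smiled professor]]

[most allegedly]: allegedly is (t→(e→(t→e))), most is t; result (e→(t→e)).
[smiled professor]: professor is ((t→t)→e), smiled is (t→t); result e.
[[most allegedly] [smiled professor]]: [most allegedly] is (e→(t→e)), [smiled professor] is e; result (t→e).

(t→e)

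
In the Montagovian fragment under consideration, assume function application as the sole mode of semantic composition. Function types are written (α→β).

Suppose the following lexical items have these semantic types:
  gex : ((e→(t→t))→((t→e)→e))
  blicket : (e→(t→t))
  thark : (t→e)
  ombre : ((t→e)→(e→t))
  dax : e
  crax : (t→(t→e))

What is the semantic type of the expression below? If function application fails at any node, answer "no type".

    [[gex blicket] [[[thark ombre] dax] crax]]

e

[gex blicket]: ((e→(t→t))→((t→e)→e)) applied to (e→(t→t)) yields ((t→e)→e).
[thark ombre]: ((t→e)→(e→t)) applied to (t→e) yields (e→t).
[[thark ombre] dax]: (e→t) applied to e yields t.
[[[thark ombre] dax] crax]: (t→(t→e)) applied to t yields (t→e).
[[gex blicket] [[[thark ombre] dax] crax]]: ((t→e)→e) applied to (t→e) yields e.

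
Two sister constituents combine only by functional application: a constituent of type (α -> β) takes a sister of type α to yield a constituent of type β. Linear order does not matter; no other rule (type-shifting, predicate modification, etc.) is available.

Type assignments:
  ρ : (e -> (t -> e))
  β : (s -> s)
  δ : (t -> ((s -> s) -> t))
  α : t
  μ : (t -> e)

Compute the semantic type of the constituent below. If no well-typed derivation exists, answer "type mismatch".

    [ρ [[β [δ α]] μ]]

[δ α] — δ of type (t -> ((s -> s) -> t)) combines with α of type t: type ((s -> s) -> t).
[β [δ α]] — [δ α] of type ((s -> s) -> t) combines with β of type (s -> s): type t.
[[β [δ α]] μ] — μ of type (t -> e) combines with [β [δ α]] of type t: type e.
[ρ [[β [δ α]] μ]] — ρ of type (e -> (t -> e)) combines with [[β [δ α]] μ] of type e: type (t -> e).

(t -> e)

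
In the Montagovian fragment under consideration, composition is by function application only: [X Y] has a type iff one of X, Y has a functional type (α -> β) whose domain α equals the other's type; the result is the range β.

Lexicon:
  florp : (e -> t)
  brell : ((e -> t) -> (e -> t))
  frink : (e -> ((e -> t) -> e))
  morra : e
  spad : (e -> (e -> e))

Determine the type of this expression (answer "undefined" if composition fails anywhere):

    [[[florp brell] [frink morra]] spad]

At [florp brell], brell : ((e -> t) -> (e -> t)) takes florp : (e -> t), giving (e -> t).
At [frink morra], frink : (e -> ((e -> t) -> e)) takes morra : e, giving ((e -> t) -> e).
At [[florp brell] [frink morra]], [frink morra] : ((e -> t) -> e) takes [florp brell] : (e -> t), giving e.
At [[[florp brell] [frink morra]] spad], spad : (e -> (e -> e)) takes [[florp brell] [frink morra]] : e, giving (e -> e).

(e -> e)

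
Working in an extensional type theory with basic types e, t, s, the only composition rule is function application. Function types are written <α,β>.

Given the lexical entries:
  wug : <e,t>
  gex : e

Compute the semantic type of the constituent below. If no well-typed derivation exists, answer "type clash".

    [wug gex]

t

[wug gex]: <e,t> applied to e yields t.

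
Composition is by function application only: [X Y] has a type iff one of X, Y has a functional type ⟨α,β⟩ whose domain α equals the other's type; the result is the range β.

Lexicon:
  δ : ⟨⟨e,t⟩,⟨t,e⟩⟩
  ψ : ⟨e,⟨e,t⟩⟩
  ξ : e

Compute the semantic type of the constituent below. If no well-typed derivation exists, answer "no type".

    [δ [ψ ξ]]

⟨t,e⟩

[ψ ξ] — ψ of type ⟨e,⟨e,t⟩⟩ combines with ξ of type e: type ⟨e,t⟩.
[δ [ψ ξ]] — δ of type ⟨⟨e,t⟩,⟨t,e⟩⟩ combines with [ψ ξ] of type ⟨e,t⟩: type ⟨t,e⟩.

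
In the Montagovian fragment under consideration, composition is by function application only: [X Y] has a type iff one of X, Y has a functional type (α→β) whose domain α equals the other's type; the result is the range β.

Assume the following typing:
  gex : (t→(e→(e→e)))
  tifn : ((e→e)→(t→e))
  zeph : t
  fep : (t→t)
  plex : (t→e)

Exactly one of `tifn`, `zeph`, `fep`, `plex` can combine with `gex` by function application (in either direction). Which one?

tifn : ((e→e)→(t→e)) — does not combine with gex.
zeph — combines: gex : (t→(e→(e→e))) takes zeph : t as argument, giving (e→(e→e)).
fep : (t→t) — does not combine with gex.
plex : (t→e) — does not combine with gex.

zeph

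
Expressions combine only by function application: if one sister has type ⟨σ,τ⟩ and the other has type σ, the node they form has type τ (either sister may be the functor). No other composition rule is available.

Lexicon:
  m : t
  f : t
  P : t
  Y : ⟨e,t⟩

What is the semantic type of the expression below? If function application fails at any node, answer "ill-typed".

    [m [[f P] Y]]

At [f P]: neither t nor t can take the other as argument; the node is ill-typed.

ill-typed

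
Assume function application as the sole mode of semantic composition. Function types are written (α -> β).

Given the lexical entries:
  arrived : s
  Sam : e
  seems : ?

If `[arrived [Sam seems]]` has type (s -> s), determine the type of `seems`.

(e -> (s -> (s -> s)))

For [arrived [Sam seems]] to have type (s -> s) with arrived of type s, [Sam seems] must be the function: [Sam seems] : (s -> (s -> s)).
For [Sam seems] to have type (s -> (s -> s)) with Sam of type e, seems must be the function: seems : (e -> (s -> (s -> s))).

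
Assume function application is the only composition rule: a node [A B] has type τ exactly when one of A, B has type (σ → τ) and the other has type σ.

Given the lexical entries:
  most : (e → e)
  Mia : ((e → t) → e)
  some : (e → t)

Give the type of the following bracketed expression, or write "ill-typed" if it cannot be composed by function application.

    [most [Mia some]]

e

[Mia some] — Mia of type ((e → t) → e) combines with some of type (e → t): type e.
[most [Mia some]] — most of type (e → e) combines with [Mia some] of type e: type e.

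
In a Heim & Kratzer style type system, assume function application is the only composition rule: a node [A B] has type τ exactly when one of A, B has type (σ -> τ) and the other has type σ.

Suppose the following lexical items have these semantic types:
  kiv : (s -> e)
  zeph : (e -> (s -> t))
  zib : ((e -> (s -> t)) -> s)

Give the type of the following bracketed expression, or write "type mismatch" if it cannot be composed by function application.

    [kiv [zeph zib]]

[zeph zib]: zib is ((e -> (s -> t)) -> s), zeph is (e -> (s -> t)); result s.
[kiv [zeph zib]]: kiv is (s -> e), [zeph zib] is s; result e.

e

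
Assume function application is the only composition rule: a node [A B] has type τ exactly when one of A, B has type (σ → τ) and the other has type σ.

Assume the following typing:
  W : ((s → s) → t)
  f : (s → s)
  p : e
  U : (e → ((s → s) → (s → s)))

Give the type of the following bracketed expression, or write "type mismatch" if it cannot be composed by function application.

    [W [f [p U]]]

[p U]: (e → ((s → s) → (s → s))) applied to e yields ((s → s) → (s → s)).
[f [p U]]: ((s → s) → (s → s)) applied to (s → s) yields (s → s).
[W [f [p U]]]: ((s → s) → t) applied to (s → s) yields t.

t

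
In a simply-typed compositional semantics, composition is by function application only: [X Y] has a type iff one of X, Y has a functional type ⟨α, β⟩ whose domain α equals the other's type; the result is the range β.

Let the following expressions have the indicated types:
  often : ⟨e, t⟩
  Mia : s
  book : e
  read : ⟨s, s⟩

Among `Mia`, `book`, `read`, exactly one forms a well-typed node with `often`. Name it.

Mia : s — often needs e; Mia needs nothing (atomic); neither fits.
book — combines: often : ⟨e, t⟩ takes book : e as argument, giving t.
read : ⟨s, s⟩ — often needs e; read needs s; neither fits.

book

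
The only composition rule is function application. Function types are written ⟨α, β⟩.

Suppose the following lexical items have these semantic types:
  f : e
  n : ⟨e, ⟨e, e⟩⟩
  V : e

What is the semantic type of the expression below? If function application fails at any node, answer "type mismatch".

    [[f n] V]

e

[f n]: ⟨e, ⟨e, e⟩⟩ applied to e yields ⟨e, e⟩.
[[f n] V]: ⟨e, e⟩ applied to e yields e.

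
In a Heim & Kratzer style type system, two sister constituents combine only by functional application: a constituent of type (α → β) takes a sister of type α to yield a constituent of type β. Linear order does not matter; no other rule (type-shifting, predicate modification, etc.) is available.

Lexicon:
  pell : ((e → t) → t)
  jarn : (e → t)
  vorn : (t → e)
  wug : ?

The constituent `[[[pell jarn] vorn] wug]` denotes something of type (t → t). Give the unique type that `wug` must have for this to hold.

(e → (t → t))

[[[pell jarn] vorn] wug] is required to be (t → t). [[pell jarn] vorn] : e cannot yield (t → t) as functor, so wug : (e → (t → t)).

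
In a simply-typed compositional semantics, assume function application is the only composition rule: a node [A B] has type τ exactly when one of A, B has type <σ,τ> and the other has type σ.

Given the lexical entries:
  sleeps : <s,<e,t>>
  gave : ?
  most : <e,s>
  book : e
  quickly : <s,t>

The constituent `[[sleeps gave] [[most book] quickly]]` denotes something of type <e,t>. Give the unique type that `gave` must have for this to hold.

<<s,<e,t>>,<t,<e,t>>>

[[sleeps gave] [[most book] quickly]] must have type <e,t>. The sister [[most book] quickly] has type t; that is not a function onto <e,t>, so [sleeps gave] must be the functor, of type <t,<e,t>>.
[sleeps gave] must have type <t,<e,t>>. The sister sleeps has type <s,<e,t>>; that is not a function onto <t,<e,t>>, so gave must be the functor, of type <<s,<e,t>>,<t,<e,t>>>.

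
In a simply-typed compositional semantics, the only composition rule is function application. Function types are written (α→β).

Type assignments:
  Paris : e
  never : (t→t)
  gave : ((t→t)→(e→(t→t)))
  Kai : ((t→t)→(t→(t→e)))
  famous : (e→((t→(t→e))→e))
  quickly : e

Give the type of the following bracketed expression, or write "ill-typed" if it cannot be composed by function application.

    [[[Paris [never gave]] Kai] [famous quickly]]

At [never gave], gave : ((t→t)→(e→(t→t))) takes never : (t→t), giving (e→(t→t)).
At [Paris [never gave]], [never gave] : (e→(t→t)) takes Paris : e, giving (t→t).
At [[Paris [never gave]] Kai], Kai : ((t→t)→(t→(t→e))) takes [Paris [never gave]] : (t→t), giving (t→(t→e)).
At [famous quickly], famous : (e→((t→(t→e))→e)) takes quickly : e, giving ((t→(t→e))→e).
At [[[Paris [never gave]] Kai] [famous quickly]], [famous quickly] : ((t→(t→e))→e) takes [[Paris [never gave]] Kai] : (t→(t→e)), giving e.

e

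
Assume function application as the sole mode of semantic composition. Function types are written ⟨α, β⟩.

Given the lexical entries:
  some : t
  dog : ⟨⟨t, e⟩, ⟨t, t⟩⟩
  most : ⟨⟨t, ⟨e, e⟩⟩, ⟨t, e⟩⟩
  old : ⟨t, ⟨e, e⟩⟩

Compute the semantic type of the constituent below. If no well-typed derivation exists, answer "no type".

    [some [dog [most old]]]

t

[most old]: most is ⟨⟨t, ⟨e, e⟩⟩, ⟨t, e⟩⟩, old is ⟨t, ⟨e, e⟩⟩; result ⟨t, e⟩.
[dog [most old]]: dog is ⟨⟨t, e⟩, ⟨t, t⟩⟩, [most old] is ⟨t, e⟩; result ⟨t, t⟩.
[some [dog [most old]]]: [dog [most old]] is ⟨t, t⟩, some is t; result t.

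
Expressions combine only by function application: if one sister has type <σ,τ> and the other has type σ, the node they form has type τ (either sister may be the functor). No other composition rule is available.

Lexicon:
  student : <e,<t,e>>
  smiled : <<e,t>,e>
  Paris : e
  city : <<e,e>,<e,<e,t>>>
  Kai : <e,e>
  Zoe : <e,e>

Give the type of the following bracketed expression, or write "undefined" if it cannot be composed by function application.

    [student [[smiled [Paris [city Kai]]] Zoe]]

<t,e>

[city Kai]: <<e,e>,<e,<e,t>>> applied to <e,e> yields <e,<e,t>>.
[Paris [city Kai]]: <e,<e,t>> applied to e yields <e,t>.
[smiled [Paris [city Kai]]]: <<e,t>,e> applied to <e,t> yields e.
[[smiled [Paris [city Kai]]] Zoe]: <e,e> applied to e yields e.
[student [[smiled [Paris [city Kai]]] Zoe]]: <e,<t,e>> applied to e yields <t,e>.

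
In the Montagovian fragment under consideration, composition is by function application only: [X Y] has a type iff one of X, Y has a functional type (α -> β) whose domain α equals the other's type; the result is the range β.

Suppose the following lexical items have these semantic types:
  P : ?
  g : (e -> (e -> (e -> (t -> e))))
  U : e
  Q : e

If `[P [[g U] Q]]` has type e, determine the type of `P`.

((e -> (t -> e)) -> e)

At [P [[g U] Q]] (required: e): [[g U] Q] is (e -> (t -> e)), which is not a function with range e; hence P is the functor — type ((e -> (t -> e)) -> e).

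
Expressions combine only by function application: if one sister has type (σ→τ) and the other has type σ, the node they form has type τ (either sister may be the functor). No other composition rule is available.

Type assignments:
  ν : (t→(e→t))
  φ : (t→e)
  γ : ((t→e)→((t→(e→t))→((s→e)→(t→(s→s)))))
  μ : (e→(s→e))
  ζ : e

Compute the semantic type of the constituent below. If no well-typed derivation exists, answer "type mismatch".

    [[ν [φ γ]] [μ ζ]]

(t→(s→s))

[φ γ]: functor γ : ((t→e)→((t→(e→t))→((s→e)→(t→(s→s))))), argument φ : (t→e); result ((t→(e→t))→((s→e)→(t→(s→s)))).
[ν [φ γ]]: functor [φ γ] : ((t→(e→t))→((s→e)→(t→(s→s)))), argument ν : (t→(e→t)); result ((s→e)→(t→(s→s))).
[μ ζ]: functor μ : (e→(s→e)), argument ζ : e; result (s→e).
[[ν [φ γ]] [μ ζ]]: functor [ν [φ γ]] : ((s→e)→(t→(s→s))), argument [μ ζ] : (s→e); result (t→(s→s)).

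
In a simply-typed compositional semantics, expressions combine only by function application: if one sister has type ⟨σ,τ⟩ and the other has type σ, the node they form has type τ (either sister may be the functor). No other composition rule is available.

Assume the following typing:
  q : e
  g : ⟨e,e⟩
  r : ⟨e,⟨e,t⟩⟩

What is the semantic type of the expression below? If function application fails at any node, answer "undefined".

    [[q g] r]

[q g]: g is ⟨e,e⟩, q is e; result e.
[[q g] r]: r is ⟨e,⟨e,t⟩⟩, [q g] is e; result ⟨e,t⟩.

⟨e,t⟩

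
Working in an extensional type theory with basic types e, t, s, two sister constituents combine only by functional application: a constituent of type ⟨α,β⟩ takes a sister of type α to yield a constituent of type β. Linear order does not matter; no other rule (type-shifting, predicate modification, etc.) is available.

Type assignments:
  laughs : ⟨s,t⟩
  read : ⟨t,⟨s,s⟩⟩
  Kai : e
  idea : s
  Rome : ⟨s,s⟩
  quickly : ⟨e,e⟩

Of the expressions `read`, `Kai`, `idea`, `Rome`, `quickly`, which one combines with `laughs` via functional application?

idea

read : ⟨t,⟨s,s⟩⟩ — no; laughs wants s, and read wants t.
Kai : e — no; laughs wants s, and Kai wants nothing (atomic).
idea — combines: laughs : ⟨s,t⟩ takes idea : s as argument, giving t.
Rome : ⟨s,s⟩ — no; laughs wants s, and Rome wants s.
quickly : ⟨e,e⟩ — no; laughs wants s, and quickly wants e.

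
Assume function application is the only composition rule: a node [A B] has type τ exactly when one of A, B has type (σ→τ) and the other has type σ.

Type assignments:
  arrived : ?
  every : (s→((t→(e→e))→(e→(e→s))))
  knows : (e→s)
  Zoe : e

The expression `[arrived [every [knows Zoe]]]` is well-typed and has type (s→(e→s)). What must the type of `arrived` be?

For [arrived [every [knows Zoe]]] to have type (s→(e→s)) with [every [knows Zoe]] of type ((t→(e→e))→(e→(e→s))), arrived must be the function: arrived : (((t→(e→e))→(e→(e→s)))→(s→(e→s))).

(((t→(e→e))→(e→(e→s)))→(s→(e→s)))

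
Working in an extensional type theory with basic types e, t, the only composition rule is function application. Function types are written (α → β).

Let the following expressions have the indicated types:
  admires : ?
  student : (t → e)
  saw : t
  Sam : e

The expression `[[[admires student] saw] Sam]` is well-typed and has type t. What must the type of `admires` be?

((t → e) → (t → (e → t)))

At [[[admires student] saw] Sam] (required: t): Sam is e, which is not a function with range t; hence [[admires student] saw] is the functor — type (e → t).
At [[admires student] saw] (required: (e → t)): saw is t, which is not a function with range (e → t); hence [admires student] is the functor — type (t → (e → t)).
At [admires student] (required: (t → (e → t))): student is (t → e), which is not a function with range (t → (e → t)); hence admires is the functor — type ((t → e) → (t → (e → t))).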